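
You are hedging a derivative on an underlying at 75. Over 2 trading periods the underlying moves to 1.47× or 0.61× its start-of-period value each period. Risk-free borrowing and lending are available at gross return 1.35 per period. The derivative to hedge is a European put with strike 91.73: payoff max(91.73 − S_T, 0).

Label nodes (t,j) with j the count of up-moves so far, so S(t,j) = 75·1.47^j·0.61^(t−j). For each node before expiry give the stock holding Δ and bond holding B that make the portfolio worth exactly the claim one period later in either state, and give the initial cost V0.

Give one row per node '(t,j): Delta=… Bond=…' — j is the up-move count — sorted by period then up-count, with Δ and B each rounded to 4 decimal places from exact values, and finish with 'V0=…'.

(0,0): Delta=-0.3049 Bond=26.7769
(1,0): Delta=-1.0000 Bond=67.9481
(1,1): Delta=-0.2582 Bond=30.9922
V0=3.9069

No-arbitrage ⇒ martingale measure with p* = (R−d)/(u−d) = 0.8605.
At expiry t=2: V(2,0)=63.8225, V(2,1)=24.4775, V(2,2)=0.0000
  t=1,j=0: stock 45.7500 → up 67.2525 (V=24.4775), down 27.9075 (V=63.8225). Price 22.1981; hedge Δ=-1.0000, bond B=67.9481.
  t=1,j=1: stock 110.2500 → up 162.0675 (V=0.0000), down 67.2525 (V=24.4775). Price 2.5300; hedge Δ=-0.2582, bond B=30.9922.
  t=0,j=0: stock 75.0000 → up 110.2500 (V=2.5300), down 45.7500 (V=22.1981). Price 3.9069; hedge Δ=-0.3049, bond B=26.7769.
Root portfolio cost Δ·75+B reproduces V0=3.9069.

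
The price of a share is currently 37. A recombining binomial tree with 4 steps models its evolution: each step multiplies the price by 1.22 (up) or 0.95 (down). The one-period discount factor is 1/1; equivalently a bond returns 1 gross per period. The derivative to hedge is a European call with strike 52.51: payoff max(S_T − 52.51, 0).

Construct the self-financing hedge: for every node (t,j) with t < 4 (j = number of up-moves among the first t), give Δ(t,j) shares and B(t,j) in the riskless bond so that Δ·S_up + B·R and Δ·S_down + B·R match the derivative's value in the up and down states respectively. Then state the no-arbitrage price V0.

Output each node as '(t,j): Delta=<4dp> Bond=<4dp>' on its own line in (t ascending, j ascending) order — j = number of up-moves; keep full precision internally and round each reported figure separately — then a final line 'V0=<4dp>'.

Risk-neutral probability p* = (R−d)/(u−d) = (1−0.95)/(1.22−0.95) = 0.1852.
Terminal payoffs: V(4,0)=0.0000, V(4,1)=0.0000, V(4,2)=0.0000, V(4,3)=11.3171, V(4,4)=29.4574
  t=3,j=0: stock 31.7229 → up 38.7019 (V=0.0000), down 30.1367 (V=0.0000). Price 0.0000; hedge Δ=0.0000, bond B=0.0000.
  t=3,j=1: stock 40.7388 → up 49.7014 (V=0.0000), down 38.7019 (V=0.0000). Price 0.0000; hedge Δ=0.0000, bond B=0.0000.
  t=3,j=2: stock 52.3173 → up 63.8271 (V=11.3171), down 49.7014 (V=0.0000). Price 2.0958; hedge Δ=0.8012, bond B=-39.8193.
  t=3,j=3: stock 67.1864 → up 81.9674 (V=29.4574), down 63.8271 (V=11.3171). Price 14.6764; hedge Δ=1.0000, bond B=-52.5100.
  t=2,j=0: stock 33.3925 → up 40.7388 (V=0.0000), down 31.7229 (V=0.0000). Price 0.0000; hedge Δ=0.0000, bond B=0.0000.
  t=2,j=1: stock 42.8830 → up 52.3173 (V=2.0958), down 40.7388 (V=0.0000). Price 0.3881; hedge Δ=0.1810, bond B=-7.3739.
  t=2,j=2: stock 55.0708 → up 67.1864 (V=14.6764), down 52.3173 (V=2.0958). Price 4.4255; hedge Δ=0.8461, bond B=-42.1694.
  t=1,j=0: stock 35.1500 → up 42.8830 (V=0.3881), down 33.3925 (V=0.0000). Price 0.0719; hedge Δ=0.0409, bond B=-1.3655.
  t=1,j=1: stock 45.1400 → up 55.0708 (V=4.4255), down 42.8830 (V=0.3881). Price 1.1358; hedge Δ=0.3313, bond B=-13.8175.
  t=0,j=0: stock 37.0000 → up 45.1400 (V=1.1358), down 35.1500 (V=0.0719). Price 0.2689; hedge Δ=0.1065, bond B=-3.6715.
Each (Δ,B) replicates both successor values, so the strategy is self-financing and V0 is arbitrage-free.

(0,0): Delta=0.1065 Bond=-3.6715
(1,0): Delta=0.0409 Bond=-1.3655
(1,1): Delta=0.3313 Bond=-13.8175
(2,0): Delta=0.0000 Bond=0.0000
(2,1): Delta=0.1810 Bond=-7.3739
(2,2): Delta=0.8461 Bond=-42.1694
(3,0): Delta=0.0000 Bond=0.0000
(3,1): Delta=0.0000 Bond=0.0000
(3,2): Delta=0.8012 Bond=-39.8193
(3,3): Delta=1.0000 Bond=-52.5100
V0=0.2689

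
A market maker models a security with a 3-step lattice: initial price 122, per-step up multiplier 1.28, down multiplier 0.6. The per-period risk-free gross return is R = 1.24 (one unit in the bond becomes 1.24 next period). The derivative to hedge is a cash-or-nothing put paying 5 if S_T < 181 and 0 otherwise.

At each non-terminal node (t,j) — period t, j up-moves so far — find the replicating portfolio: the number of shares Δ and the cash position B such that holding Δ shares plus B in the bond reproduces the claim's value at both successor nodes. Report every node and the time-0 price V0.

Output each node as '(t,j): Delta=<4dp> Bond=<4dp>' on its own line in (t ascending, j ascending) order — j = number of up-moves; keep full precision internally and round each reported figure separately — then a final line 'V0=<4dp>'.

The replicating-portfolio and risk-neutral prices coincide; use p* = (1.24−0.6)/(1.28−0.6) = 0.9412 for the latter.
Terminal payoffs: V(3,0)=5.0000, V(3,1)=5.0000, V(3,2)=5.0000, V(3,3)=0.0000
Node (2,0) S=43.9200: V=(p*·5.0000+(1−p*)·5.0000)/1.24=4.0323; Δ=(5.0000−5.0000)/(56.2176−26.3520)=0.0000; B=V−Δ·S=4.0323
Node (2,1) S=93.6960: V=(p*·5.0000+(1−p*)·5.0000)/1.24=4.0323; Δ=(5.0000−5.0000)/(119.9309−56.2176)=0.0000; B=V−Δ·S=4.0323
Node (2,2) S=199.8848: V=(p*·0.0000+(1−p*)·5.0000)/1.24=0.2372; Δ=(0.0000−5.0000)/(255.8525−119.9309)=-0.0368; B=V−Δ·S=7.5901
Node (1,0) S=73.2000: V=(p*·4.0323+(1−p*)·4.0323)/1.24=3.2518; Δ=(4.0323−4.0323)/(93.6960−43.9200)=0.0000; B=V−Δ·S=3.2518
Node (1,1) S=156.1600: V=(p*·0.2372+(1−p*)·4.0323)/1.24=0.3713; Δ=(0.2372−4.0323)/(199.8848−93.6960)=-0.0357; B=V−Δ·S=5.9523
Node (0,0) S=122.0000: V=(p*·0.3713+(1−p*)·3.2518)/1.24=0.4361; Δ=(0.3713−3.2518)/(156.1600−73.2000)=-0.0347; B=V−Δ·S=4.6721
The time-0 hedge costs 0.4361, which is the no-arbitrage price.

(0,0): Delta=-0.0347 Bond=4.6721
(1,0): Delta=0.0000 Bond=3.2518
(1,1): Delta=-0.0357 Bond=5.9523
(2,0): Delta=0.0000 Bond=4.0323
(2,1): Delta=0.0000 Bond=4.0323
(2,2): Delta=-0.0368 Bond=7.5901
V0=0.4361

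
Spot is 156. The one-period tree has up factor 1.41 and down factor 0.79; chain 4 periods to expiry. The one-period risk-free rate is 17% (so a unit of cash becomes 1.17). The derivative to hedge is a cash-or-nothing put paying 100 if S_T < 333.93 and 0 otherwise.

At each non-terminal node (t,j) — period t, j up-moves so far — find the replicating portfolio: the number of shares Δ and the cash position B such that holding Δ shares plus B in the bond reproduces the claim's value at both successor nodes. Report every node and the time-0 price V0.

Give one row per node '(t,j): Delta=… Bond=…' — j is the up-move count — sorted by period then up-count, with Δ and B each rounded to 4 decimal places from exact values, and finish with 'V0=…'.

Risk-neutral probability p* = (R−d)/(u−d) = (1.17−0.79)/(1.41−0.79) = 0.6129.
Terminal values V(4,·): V(4,0)=100.0000, V(4,1)=100.0000, V(4,2)=100.0000, V(4,3)=0.0000, V(4,4)=0.0000
Node (3,0) S=76.9141: V=(p*·100.0000+(1−p*)·100.0000)/1.17=85.4701; Δ=(100.0000−100.0000)/(108.4489−60.7621)=0.0000; B=V−Δ·S=85.4701
Node (3,1) S=137.2770: V=(p*·100.0000+(1−p*)·100.0000)/1.17=85.4701; Δ=(100.0000−100.0000)/(193.5606−108.4489)=0.0000; B=V−Δ·S=85.4701
Node (3,2) S=245.0134: V=(p*·0.0000+(1−p*)·100.0000)/1.17=33.0852; Δ=(0.0000−100.0000)/(345.4690−193.5606)=-0.6583; B=V−Δ·S=194.3755
Node (3,3) S=437.3025: V=(p*·0.0000+(1−p*)·0.0000)/1.17=0.0000; Δ=(0.0000−0.0000)/(616.5965−345.4690)=0.0000; B=V−Δ·S=0.0000
Node (2,0) S=97.3596: V=(p*·85.4701+(1−p*)·85.4701)/1.17=73.0514; Δ=(85.4701−85.4701)/(137.2770−76.9141)=0.0000; B=V−Δ·S=73.0514
Node (2,1) S=173.7684: V=(p*·33.0852+(1−p*)·85.4701)/1.17=45.6096; Δ=(33.0852−85.4701)/(245.0134−137.2770)=-0.4862; B=V−Δ·S=130.1013
Node (2,2) S=310.1436: V=(p*·0.0000+(1−p*)·33.0852)/1.17=10.9463; Δ=(0.0000−33.0852)/(437.3025−245.0134)=-0.1721; B=V−Δ·S=64.3095
Node (1,0) S=123.2400: V=(p*·45.6096+(1−p*)·73.0514)/1.17=48.0617; Δ=(45.6096−73.0514)/(173.7684−97.3596)=-0.3591; B=V−Δ·S=92.3226
Node (1,1) S=219.9600: V=(p*·10.9463+(1−p*)·45.6096)/1.17=20.8242; Δ=(10.9463−45.6096)/(310.1436−173.7684)=-0.2542; B=V−Δ·S=76.7328
Node (0,0) S=156.0000: V=(p*·20.8242+(1−p*)·48.0617)/1.17=26.8101; Δ=(20.8242−48.0617)/(219.9600−123.2400)=-0.2816; B=V−Δ·S=70.7415
The time-0 hedge costs 26.8101, which is the no-arbitrage price.

(0,0): Delta=-0.2816 Bond=70.7415
(1,0): Delta=-0.3591 Bond=92.3226
(1,1): Delta=-0.2542 Bond=76.7328
(2,0): Delta=0.0000 Bond=73.0514
(2,1): Delta=-0.4862 Bond=130.1013
(2,2): Delta=-0.1721 Bond=64.3095
(3,0): Delta=0.0000 Bond=85.4701
(3,1): Delta=0.0000 Bond=85.4701
(3,2): Delta=-0.6583 Bond=194.3755
(3,3): Delta=0.0000 Bond=0.0000
V0=26.8101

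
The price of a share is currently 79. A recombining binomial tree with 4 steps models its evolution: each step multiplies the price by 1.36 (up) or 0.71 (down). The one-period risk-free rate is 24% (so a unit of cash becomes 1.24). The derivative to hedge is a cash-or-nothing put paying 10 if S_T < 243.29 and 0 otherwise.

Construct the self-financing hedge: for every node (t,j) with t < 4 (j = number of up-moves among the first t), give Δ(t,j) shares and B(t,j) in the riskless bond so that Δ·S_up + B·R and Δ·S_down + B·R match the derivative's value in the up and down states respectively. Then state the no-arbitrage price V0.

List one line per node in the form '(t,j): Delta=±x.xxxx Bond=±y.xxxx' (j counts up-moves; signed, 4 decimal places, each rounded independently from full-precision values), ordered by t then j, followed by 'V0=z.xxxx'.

(0,0): Delta=-0.0554 Bond=6.7344
(1,0): Delta=0.0000 Bond=5.2449
(1,1): Delta=-0.0619 Bond=9.0538
(2,0): Delta=0.0000 Bond=6.5036
(2,1): Delta=0.0000 Bond=6.5036
(2,2): Delta=-0.0692 Bond=12.2961
(3,0): Delta=0.0000 Bond=8.0645
(3,1): Delta=0.0000 Bond=8.0645
(3,2): Delta=0.0000 Bond=8.0645
(3,3): Delta=-0.0774 Bond=16.8734
V0=2.3601

The replicating-portfolio and risk-neutral prices coincide; use p* = (1.24−0.71)/(1.36−0.71) = 0.8154 for the latter.
At expiry t=4: V(4,0)=10.0000, V(4,1)=10.0000, V(4,2)=10.0000, V(4,3)=10.0000, V(4,4)=0.0000
  t=3,j=0: stock 28.2750 → up 38.4540 (V=10.0000), down 20.0752 (V=10.0000). Price 8.0645; hedge Δ=0.0000, bond B=8.0645.
  t=3,j=1: stock 54.1605 → up 73.6583 (V=10.0000), down 38.4540 (V=10.0000). Price 8.0645; hedge Δ=0.0000, bond B=8.0645.
  t=3,j=2: stock 103.7441 → up 141.0919 (V=10.0000), down 73.6583 (V=10.0000). Price 8.0645; hedge Δ=0.0000, bond B=8.0645.
  t=3,j=3: stock 198.7210 → up 270.2606 (V=0.0000), down 141.0919 (V=10.0000). Price 1.4888; hedge Δ=-0.0774, bond B=16.8734.
  t=2,j=0: stock 39.8239 → up 54.1605 (V=8.0645), down 28.2750 (V=8.0645). Price 6.5036; hedge Δ=0.0000, bond B=6.5036.
  t=2,j=1: stock 76.2824 → up 103.7441 (V=8.0645), down 54.1605 (V=8.0645). Price 6.5036; hedge Δ=0.0000, bond B=6.5036.
  t=2,j=2: stock 146.1184 → up 198.7210 (V=1.4888), down 103.7441 (V=8.0645). Price 2.1797; hedge Δ=-0.0692, bond B=12.2961.
  t=1,j=0: stock 56.0900 → up 76.2824 (V=6.5036), down 39.8239 (V=6.5036). Price 5.2449; hedge Δ=0.0000, bond B=5.2449.
  t=1,j=1: stock 107.4400 → up 146.1184 (V=2.1797), down 76.2824 (V=6.5036). Price 2.4016; hedge Δ=-0.0619, bond B=9.0538.
  t=0,j=0: stock 79.0000 → up 107.4400 (V=2.4016), down 56.0900 (V=5.2449). Price 2.3601; hedge Δ=-0.0554, bond B=6.7344.
The time-0 hedge costs 2.3601, which is the no-arbitrage price.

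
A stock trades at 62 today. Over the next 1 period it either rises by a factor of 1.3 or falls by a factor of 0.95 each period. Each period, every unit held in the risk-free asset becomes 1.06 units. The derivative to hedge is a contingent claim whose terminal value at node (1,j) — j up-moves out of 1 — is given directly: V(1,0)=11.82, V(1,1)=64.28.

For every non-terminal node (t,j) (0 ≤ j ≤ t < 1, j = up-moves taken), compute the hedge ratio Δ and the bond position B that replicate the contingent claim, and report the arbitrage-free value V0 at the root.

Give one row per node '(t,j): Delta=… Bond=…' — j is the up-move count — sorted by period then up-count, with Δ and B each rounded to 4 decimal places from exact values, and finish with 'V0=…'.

(0,0): Delta=2.4175 Bond=-123.1806
V0=26.7051

Since d<R<u, set p* = (R−d)/(u−d) = 0.3143; price each node as the discounted p*-expectation of its children.
At expiry t=1: V(1,0)=11.8200, V(1,1)=64.2800
Node (0,0) S=62.0000: V=(p*·64.2800+(1−p*)·11.8200)/1.06=26.7051; Δ=(64.2800−11.8200)/(80.6000−58.9000)=2.4175; B=V−Δ·S=-123.1806
Each (Δ,B) replicates both successor values, so the strategy is self-financing and V0 is arbitrage-free.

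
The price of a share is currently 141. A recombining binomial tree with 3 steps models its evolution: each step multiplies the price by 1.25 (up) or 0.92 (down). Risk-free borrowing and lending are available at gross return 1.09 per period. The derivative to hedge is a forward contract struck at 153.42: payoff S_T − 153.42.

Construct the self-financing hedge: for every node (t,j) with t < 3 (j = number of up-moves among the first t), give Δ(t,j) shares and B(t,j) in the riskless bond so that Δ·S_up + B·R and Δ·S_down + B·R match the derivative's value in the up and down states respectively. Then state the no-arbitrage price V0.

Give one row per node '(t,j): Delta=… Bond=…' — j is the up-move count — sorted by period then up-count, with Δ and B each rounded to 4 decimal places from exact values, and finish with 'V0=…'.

The replicating-portfolio and risk-neutral prices coincide; use p* = (1.09−0.92)/(1.25−0.92) = 0.5152 for the latter.
Terminal values V(3,·): V(3,0)=-43.6250, V(3,1)=-4.2420, V(3,2)=49.2675, V(3,3)=121.9706
  t=2,j=0: stock 119.3424 → up 149.1780 (V=-4.2420), down 109.7950 (V=-43.6250). Price -21.4099; hedge Δ=1.0000, bond B=-140.7523.
  t=2,j=1: stock 162.1500 → up 202.6875 (V=49.2675), down 149.1780 (V=-4.2420). Price 21.3977; hedge Δ=1.0000, bond B=-140.7523.
  t=2,j=2: stock 220.3125 → up 275.3906 (V=121.9706), down 202.6875 (V=49.2675). Price 79.5602; hedge Δ=1.0000, bond B=-140.7523.
  t=1,j=0: stock 129.7200 → up 162.1500 (V=21.3977), down 119.3424 (V=-21.4099). Price 0.5895; hedge Δ=1.0000, bond B=-129.1305.
  t=1,j=1: stock 176.2500 → up 220.3125 (V=79.5602), down 162.1500 (V=21.3977). Price 47.1195; hedge Δ=1.0000, bond B=-129.1305.
  t=0,j=0: stock 141.0000 → up 176.2500 (V=47.1195), down 129.7200 (V=0.5895). Price 22.5316; hedge Δ=1.0000, bond B=-118.4684.
Self-financing check: at every node Δ·S+B equals the discounted successor values.

(0,0): Delta=1.0000 Bond=-118.4684
(1,0): Delta=1.0000 Bond=-129.1305
(1,1): Delta=1.0000 Bond=-129.1305
(2,0): Delta=1.0000 Bond=-140.7523
(2,1): Delta=1.0000 Bond=-140.7523
(2,2): Delta=1.0000 Bond=-140.7523
V0=22.5316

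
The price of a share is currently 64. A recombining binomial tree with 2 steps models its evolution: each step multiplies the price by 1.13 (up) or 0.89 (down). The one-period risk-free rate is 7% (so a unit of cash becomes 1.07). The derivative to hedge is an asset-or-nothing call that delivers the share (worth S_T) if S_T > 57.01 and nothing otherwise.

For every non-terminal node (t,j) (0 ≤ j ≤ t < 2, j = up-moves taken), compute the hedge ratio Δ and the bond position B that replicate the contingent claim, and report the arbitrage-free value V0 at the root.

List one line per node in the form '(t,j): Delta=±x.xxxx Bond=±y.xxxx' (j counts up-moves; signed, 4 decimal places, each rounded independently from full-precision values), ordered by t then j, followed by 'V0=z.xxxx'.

(0,0): Delta=1.7711 Bond=-52.1194
(1,0): Delta=4.7083 Bond=-223.0712
(1,1): Delta=1.0000 Bond=0.0000
V0=61.2326

The replicating-portfolio and risk-neutral prices coincide; use p* = (1.07−0.89)/(1.13−0.89) = 0.7500 for the latter.
Payoff layer (t=2): V(2,0)=0.0000, V(2,1)=64.3648, V(2,2)=81.7216
  t=1,j=0: stock 56.9600 → up 64.3648 (V=64.3648), down 50.6944 (V=0.0000). Price 45.1155; hedge Δ=4.7083, bond B=-223.0712.
  t=1,j=1: stock 72.3200 → up 81.7216 (V=81.7216), down 64.3648 (V=64.3648). Price 72.3200; hedge Δ=1.0000, bond B=0.0000.
  t=0,j=0: stock 64.0000 → up 72.3200 (V=72.3200), down 56.9600 (V=45.1155). Price 61.2326; hedge Δ=1.7711, bond B=-52.1194.
The time-0 hedge costs 61.2326, which is the no-arbitrage price.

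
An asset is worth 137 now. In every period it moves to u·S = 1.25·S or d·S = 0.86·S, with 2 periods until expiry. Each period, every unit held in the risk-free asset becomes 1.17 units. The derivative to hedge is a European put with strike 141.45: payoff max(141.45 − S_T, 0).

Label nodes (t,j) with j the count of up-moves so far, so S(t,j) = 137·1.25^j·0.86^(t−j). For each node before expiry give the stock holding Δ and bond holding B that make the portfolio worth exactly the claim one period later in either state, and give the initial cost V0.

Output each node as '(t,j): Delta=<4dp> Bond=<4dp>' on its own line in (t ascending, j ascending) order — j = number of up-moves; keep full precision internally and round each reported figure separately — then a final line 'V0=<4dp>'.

Risk-neutral probability p* = (R−d)/(u−d) = (1.17−0.86)/(1.25−0.86) = 0.7949.
Terminal values V(2,·): V(2,0)=40.1248, V(2,1)=0.0000, V(2,2)=0.0000
  t=1,j=0: stock 117.8200 → up 147.2750 (V=0.0000), down 101.3252 (V=40.1248). Price 7.0348; hedge Δ=-0.8732, bond B=109.9189.
  t=1,j=1: stock 171.2500 → up 214.0625 (V=0.0000), down 147.2750 (V=0.0000). Price 0.0000; hedge Δ=0.0000, bond B=0.0000.
  t=0,j=0: stock 137.0000 → up 171.2500 (V=0.0000), down 117.8200 (V=7.0348). Price 1.2334; hedge Δ=-0.1317, bond B=19.2713.
The time-0 hedge costs 1.2334, which is the no-arbitrage price.

(0,0): Delta=-0.1317 Bond=19.2713
(1,0): Delta=-0.8732 Bond=109.9189
(1,1): Delta=0.0000 Bond=0.0000
V0=1.2334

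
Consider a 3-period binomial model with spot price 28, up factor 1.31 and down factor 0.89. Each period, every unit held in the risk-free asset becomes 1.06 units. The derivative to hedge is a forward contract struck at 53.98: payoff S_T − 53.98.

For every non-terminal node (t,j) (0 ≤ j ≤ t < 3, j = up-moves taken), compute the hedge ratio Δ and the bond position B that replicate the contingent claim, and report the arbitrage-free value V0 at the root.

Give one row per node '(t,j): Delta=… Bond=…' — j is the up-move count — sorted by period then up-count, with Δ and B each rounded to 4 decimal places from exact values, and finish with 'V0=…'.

Since d<R<u, set p* = (R−d)/(u−d) = 0.4048; price each node as the discounted p*-expectation of its children.
At expiry t=3: V(3,0)=-34.2409, V(3,1)=-24.9258, V(3,2)=-11.2148, V(3,3)=8.9665
Node (2,0) S=22.1788: V=(p*·-24.9258+(1−p*)·-34.2409)/1.06=-28.7457; Δ=(-24.9258−-34.2409)/(29.0542−19.7391)=1.0000; B=V−Δ·S=-50.9245
Node (2,1) S=32.6452: V=(p*·-11.2148+(1−p*)·-24.9258)/1.06=-18.2793; Δ=(-11.2148−-24.9258)/(42.7652−29.0542)=1.0000; B=V−Δ·S=-50.9245
Node (2,2) S=48.0508: V=(p*·8.9665+(1−p*)·-11.2148)/1.06=-2.8737; Δ=(8.9665−-11.2148)/(62.9465−42.7652)=1.0000; B=V−Δ·S=-50.9245
Node (1,0) S=24.9200: V=(p*·-18.2793+(1−p*)·-28.7457)/1.06=-23.1220; Δ=(-18.2793−-28.7457)/(32.6452−22.1788)=1.0000; B=V−Δ·S=-48.0420
Node (1,1) S=36.6800: V=(p*·-2.8737+(1−p*)·-18.2793)/1.06=-11.3620; Δ=(-2.8737−-18.2793)/(48.0508−32.6452)=1.0000; B=V−Δ·S=-48.0420
Node (0,0) S=28.0000: V=(p*·-11.3620+(1−p*)·-23.1220)/1.06=-17.3226; Δ=(-11.3620−-23.1220)/(36.6800−24.9200)=1.0000; B=V−Δ·S=-45.3226
Self-financing check: at every node Δ·S+B equals the discounted successor values.

(0,0): Delta=1.0000 Bond=-45.3226
(1,0): Delta=1.0000 Bond=-48.0420
(1,1): Delta=1.0000 Bond=-48.0420
(2,0): Delta=1.0000 Bond=-50.9245
(2,1): Delta=1.0000 Bond=-50.9245
(2,2): Delta=1.0000 Bond=-50.9245
V0=-17.3226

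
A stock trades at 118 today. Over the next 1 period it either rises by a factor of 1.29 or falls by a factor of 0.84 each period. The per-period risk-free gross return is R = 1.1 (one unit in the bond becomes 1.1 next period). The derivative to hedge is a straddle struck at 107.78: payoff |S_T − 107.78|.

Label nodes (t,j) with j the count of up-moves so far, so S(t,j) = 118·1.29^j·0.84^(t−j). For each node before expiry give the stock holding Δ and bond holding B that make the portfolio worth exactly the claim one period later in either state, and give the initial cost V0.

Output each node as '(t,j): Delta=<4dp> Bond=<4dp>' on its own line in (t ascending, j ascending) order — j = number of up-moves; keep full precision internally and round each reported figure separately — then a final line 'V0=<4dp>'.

Under the risk-neutral measure, an up-move has probability p* = (R−d)/(u−d) = 0.5778 and values discount at R = 1.1.
Terminal values V(1,·): V(1,0)=8.6600, V(1,1)=44.4400
Node (0,0) S=118.0000: V=(p*·44.4400+(1−p*)·8.6600)/1.1=26.6663; Δ=(44.4400−8.6600)/(152.2200−99.1200)=0.6738; B=V−Δ·S=-52.8448
Each (Δ,B) replicates both successor values, so the strategy is self-financing and V0 is arbitrage-free.

(0,0): Delta=0.6738 Bond=-52.8448
V0=26.6663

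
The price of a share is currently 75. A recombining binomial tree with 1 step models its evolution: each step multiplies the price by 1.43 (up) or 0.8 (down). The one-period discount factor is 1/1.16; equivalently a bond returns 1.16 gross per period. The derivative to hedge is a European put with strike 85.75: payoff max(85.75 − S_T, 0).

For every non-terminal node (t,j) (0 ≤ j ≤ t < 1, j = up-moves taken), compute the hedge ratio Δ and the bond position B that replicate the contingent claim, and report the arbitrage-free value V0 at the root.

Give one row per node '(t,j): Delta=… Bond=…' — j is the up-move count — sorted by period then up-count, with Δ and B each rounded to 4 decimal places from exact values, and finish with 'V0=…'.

Risk-neutral probability p* = (R−d)/(u−d) = (1.16−0.8)/(1.43−0.8) = 0.5714.
Payoff layer (t=1): V(1,0)=25.7500, V(1,1)=0.0000
(0,0): S=75.0000. Δ = (V_up−V_dn)/(S_up−S_dn) = (0.0000−25.7500)/(107.2500−60.0000) = -0.5450. V = [p*·0.0000 + (1−p*)·25.7500]/1.16 = 9.5135. B = V − Δ·S = 50.3866.
Root portfolio cost Δ·75+B reproduces V0=9.5135.

(0,0): Delta=-0.5450 Bond=50.3866
V0=9.5135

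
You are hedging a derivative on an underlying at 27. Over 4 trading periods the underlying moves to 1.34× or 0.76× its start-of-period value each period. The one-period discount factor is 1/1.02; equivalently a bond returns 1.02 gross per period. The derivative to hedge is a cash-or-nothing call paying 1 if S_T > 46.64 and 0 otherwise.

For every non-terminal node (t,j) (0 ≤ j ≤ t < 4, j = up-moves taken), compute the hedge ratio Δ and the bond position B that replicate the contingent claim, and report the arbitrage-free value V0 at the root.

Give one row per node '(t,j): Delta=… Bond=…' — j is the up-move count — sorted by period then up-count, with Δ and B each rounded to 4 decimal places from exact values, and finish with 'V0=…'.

Under the risk-neutral measure, an up-move has probability p* = (R−d)/(u−d) = 0.4483 and values discount at R = 1.02.
Payoff layer (t=4): V(4,0)=0.0000, V(4,1)=0.0000, V(4,2)=0.0000, V(4,3)=1.0000, V(4,4)=1.0000
Node (3,0) S=11.8524: V=(p*·0.0000+(1−p*)·0.0000)/1.02=0.0000; Δ=(0.0000−0.0000)/(15.8822−9.0078)=0.0000; B=V−Δ·S=0.0000
Node (3,1) S=20.8976: V=(p*·0.0000+(1−p*)·0.0000)/1.02=0.0000; Δ=(0.0000−0.0000)/(28.0027−15.8822)=0.0000; B=V−Δ·S=0.0000
Node (3,2) S=36.8457: V=(p*·1.0000+(1−p*)·0.0000)/1.02=0.4395; Δ=(1.0000−0.0000)/(49.3733−28.0027)=0.0468; B=V−Δ·S=-1.2847
Node (3,3) S=64.9648: V=(p*·1.0000+(1−p*)·1.0000)/1.02=0.9804; Δ=(1.0000−1.0000)/(87.0528−49.3733)=0.0000; B=V−Δ·S=0.9804
Node (2,0) S=15.5952: V=(p*·0.0000+(1−p*)·0.0000)/1.02=0.0000; Δ=(0.0000−0.0000)/(20.8976−11.8524)=0.0000; B=V−Δ·S=0.0000
Node (2,1) S=27.4968: V=(p*·0.4395+(1−p*)·0.0000)/1.02=0.1931; Δ=(0.4395−0.0000)/(36.8457−20.8976)=0.0276; B=V−Δ·S=-0.5646
Node (2,2) S=48.4812: V=(p*·0.9804+(1−p*)·0.4395)/1.02=0.6686; Δ=(0.9804−0.4395)/(64.9648−36.8457)=0.0192; B=V−Δ·S=-0.2640
Node (1,0) S=20.5200: V=(p*·0.1931+(1−p*)·0.0000)/1.02=0.0849; Δ=(0.1931−0.0000)/(27.4968−15.5952)=0.0162; B=V−Δ·S=-0.2481
Node (1,1) S=36.1800: V=(p*·0.6686+(1−p*)·0.1931)/1.02=0.3983; Δ=(0.6686−0.1931)/(48.4812−27.4968)=0.0227; B=V−Δ·S=-0.4214
Node (0,0) S=27.0000: V=(p*·0.3983+(1−p*)·0.0849)/1.02=0.2210; Δ=(0.3983−0.0849)/(36.1800−20.5200)=0.0200; B=V−Δ·S=-0.3194
Check: Δ(0,0)·S0 + B(0,0) = 0.2210 = V0.

(0,0): Delta=0.0200 Bond=-0.3194
(1,0): Delta=0.0162 Bond=-0.2481
(1,1): Delta=0.0227 Bond=-0.4214
(2,0): Delta=0.0000 Bond=0.0000
(2,1): Delta=0.0276 Bond=-0.5646
(2,2): Delta=0.0192 Bond=-0.2640
(3,0): Delta=0.0000 Bond=0.0000
(3,1): Delta=0.0000 Bond=0.0000
(3,2): Delta=0.0468 Bond=-1.2847
(3,3): Delta=0.0000 Bond=0.9804
V0=0.2210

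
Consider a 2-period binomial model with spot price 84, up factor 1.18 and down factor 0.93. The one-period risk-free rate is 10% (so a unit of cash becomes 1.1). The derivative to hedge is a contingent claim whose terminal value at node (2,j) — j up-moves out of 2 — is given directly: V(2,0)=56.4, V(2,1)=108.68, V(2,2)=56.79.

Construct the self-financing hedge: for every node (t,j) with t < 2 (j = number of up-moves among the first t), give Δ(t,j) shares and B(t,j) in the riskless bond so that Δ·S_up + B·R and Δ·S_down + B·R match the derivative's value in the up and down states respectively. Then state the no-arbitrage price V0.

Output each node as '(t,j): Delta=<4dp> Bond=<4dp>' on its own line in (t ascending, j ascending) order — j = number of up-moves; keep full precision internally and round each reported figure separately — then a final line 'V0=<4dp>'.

Under the risk-neutral measure, an up-move has probability p* = (R−d)/(u−d) = 0.6800 and values discount at R = 1.1.
Payoff layer (t=2): V(2,0)=56.4000, V(2,1)=108.6800, V(2,2)=56.7900
Node (1,0) S=78.1200: V=(p*·108.6800+(1−p*)·56.4000)/1.1=83.5913; Δ=(108.6800−56.4000)/(92.1816−72.6516)=2.6769; B=V−Δ·S=-125.5287
Node (1,1) S=99.1200: V=(p*·56.7900+(1−p*)·108.6800)/1.1=66.7225; Δ=(56.7900−108.6800)/(116.9616−92.1816)=-2.0940; B=V−Δ·S=274.2825
Node (0,0) S=84.0000: V=(p*·66.7225+(1−p*)·83.5913)/1.1=65.5641; Δ=(66.7225−83.5913)/(99.1200−78.1200)=-0.8033; B=V−Δ·S=133.0390
Self-financing check: at every node Δ·S+B equals the discounted successor values.

(0,0): Delta=-0.8033 Bond=133.0390
(1,0): Delta=2.6769 Bond=-125.5287
(1,1): Delta=-2.0940 Bond=274.2825
V0=65.5641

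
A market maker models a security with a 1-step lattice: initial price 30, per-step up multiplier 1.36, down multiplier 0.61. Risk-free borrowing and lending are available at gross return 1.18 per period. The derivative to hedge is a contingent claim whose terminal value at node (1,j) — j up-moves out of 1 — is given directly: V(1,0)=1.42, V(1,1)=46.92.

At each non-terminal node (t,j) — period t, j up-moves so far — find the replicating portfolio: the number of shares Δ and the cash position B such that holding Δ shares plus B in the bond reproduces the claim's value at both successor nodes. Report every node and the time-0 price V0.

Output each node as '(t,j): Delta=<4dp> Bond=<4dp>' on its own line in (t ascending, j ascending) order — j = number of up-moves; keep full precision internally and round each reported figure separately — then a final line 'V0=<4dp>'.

The replicating-portfolio and risk-neutral prices coincide; use p* = (1.18−0.61)/(1.36−0.61) = 0.7600 for the latter.
Payoff layer (t=1): V(1,0)=1.4200, V(1,1)=46.9200
Node (0,0) S=30.0000: V=(p*·46.9200+(1−p*)·1.4200)/1.18=30.5085; Δ=(46.9200−1.4200)/(40.8000−18.3000)=2.0222; B=V−Δ·S=-30.1582
The time-0 hedge costs 30.5085, which is the no-arbitrage price.

(0,0): Delta=2.0222 Bond=-30.1582
V0=30.5085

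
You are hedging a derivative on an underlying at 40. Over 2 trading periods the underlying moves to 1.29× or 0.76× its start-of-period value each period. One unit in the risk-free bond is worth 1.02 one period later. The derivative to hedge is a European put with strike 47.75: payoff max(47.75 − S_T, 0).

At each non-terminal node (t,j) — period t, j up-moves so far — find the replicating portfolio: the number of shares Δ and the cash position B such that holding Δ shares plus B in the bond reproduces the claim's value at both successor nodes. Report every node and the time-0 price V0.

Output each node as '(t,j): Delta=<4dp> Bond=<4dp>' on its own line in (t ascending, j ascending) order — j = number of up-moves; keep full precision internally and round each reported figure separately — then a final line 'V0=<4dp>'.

(0,0): Delta=-0.5732 Bond=33.1750
(1,0): Delta=-1.0000 Bond=46.8137
(1,1): Delta=-0.3121 Bond=20.3642
V0=10.2477

Since d<R<u, set p* = (R−d)/(u−d) = 0.4906; price each node as the discounted p*-expectation of its children.
Payoff layer (t=2): V(2,0)=24.6460, V(2,1)=8.5340, V(2,2)=0.0000
Node (1,0) S=30.4000: V=(p*·8.5340+(1−p*)·24.6460)/1.02=16.4137; Δ=(8.5340−24.6460)/(39.2160−23.1040)=-1.0000; B=V−Δ·S=46.8137
Node (1,1) S=51.6000: V=(p*·0.0000+(1−p*)·8.5340)/1.02=4.2623; Δ=(0.0000−8.5340)/(66.5640−39.2160)=-0.3121; B=V−Δ·S=20.3642
Node (0,0) S=40.0000: V=(p*·4.2623+(1−p*)·16.4137)/1.02=10.2477; Δ=(4.2623−16.4137)/(51.6000−30.4000)=-0.5732; B=V−Δ·S=33.1750
The time-0 hedge costs 10.2477, which is the no-arbitrage price.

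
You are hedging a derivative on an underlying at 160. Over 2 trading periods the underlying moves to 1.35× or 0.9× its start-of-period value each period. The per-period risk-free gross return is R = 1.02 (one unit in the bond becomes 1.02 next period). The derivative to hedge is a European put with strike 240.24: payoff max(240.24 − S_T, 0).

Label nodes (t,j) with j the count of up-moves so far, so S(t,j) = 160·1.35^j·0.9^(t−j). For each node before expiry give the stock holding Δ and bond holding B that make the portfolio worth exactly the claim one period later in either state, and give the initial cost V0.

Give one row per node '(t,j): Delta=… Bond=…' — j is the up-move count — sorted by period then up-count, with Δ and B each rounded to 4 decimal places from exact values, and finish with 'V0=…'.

(0,0): Delta=-0.8135 Bond=204.5829
(1,0): Delta=-1.0000 Bond=235.5294
(1,1): Delta=-0.4716 Bond=134.8235
V0=74.4216

No-arbitrage ⇒ martingale measure with p* = (R−d)/(u−d) = 0.2667.
Terminal payoffs: V(2,0)=110.6400, V(2,1)=45.8400, V(2,2)=0.0000
  t=1,j=0: stock 144.0000 → up 194.4000 (V=45.8400), down 129.6000 (V=110.6400). Price 91.5294; hedge Δ=-1.0000, bond B=235.5294.
  t=1,j=1: stock 216.0000 → up 291.6000 (V=0.0000), down 194.4000 (V=45.8400). Price 32.9569; hedge Δ=-0.4716, bond B=134.8235.
  t=0,j=0: stock 160.0000 → up 216.0000 (V=32.9569), down 144.0000 (V=91.5294). Price 74.4216; hedge Δ=-0.8135, bond B=204.5829.
The time-0 hedge costs 74.4216, which is the no-arbitrage price.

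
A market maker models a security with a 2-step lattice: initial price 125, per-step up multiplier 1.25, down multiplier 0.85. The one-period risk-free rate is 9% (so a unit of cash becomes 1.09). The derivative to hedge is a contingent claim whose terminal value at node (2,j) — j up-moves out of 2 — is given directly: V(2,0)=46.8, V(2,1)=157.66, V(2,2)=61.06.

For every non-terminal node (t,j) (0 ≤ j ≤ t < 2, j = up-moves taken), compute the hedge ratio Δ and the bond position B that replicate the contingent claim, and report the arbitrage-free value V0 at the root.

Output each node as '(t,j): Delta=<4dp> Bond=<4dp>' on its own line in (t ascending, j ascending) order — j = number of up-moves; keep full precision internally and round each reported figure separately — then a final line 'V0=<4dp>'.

(0,0): Delta=-0.2498 Bond=119.7290
(1,0): Delta=2.6085 Bond=-173.1904
(1,1): Delta=-1.5456 Bond=332.9679
V0=88.4996

Under the risk-neutral measure, an up-move has probability p* = (R−d)/(u−d) = 0.6000 and values discount at R = 1.09.
Terminal values V(2,·): V(2,0)=46.8000, V(2,1)=157.6600, V(2,2)=61.0600
(1,0): S=106.2500. Δ = (V_up−V_dn)/(S_up−S_dn) = (157.6600−46.8000)/(132.8125−90.3125) = 2.6085. V = [p*·157.6600 + (1−p*)·46.8000]/1.09 = 103.9596. B = V − Δ·S = -173.1904.
(1,1): S=156.2500. Δ = (V_up−V_dn)/(S_up−S_dn) = (61.0600−157.6600)/(195.3125−132.8125) = -1.5456. V = [p*·61.0600 + (1−p*)·157.6600]/1.09 = 91.4679. B = V − Δ·S = 332.9679.
(0,0): S=125.0000. Δ = (V_up−V_dn)/(S_up−S_dn) = (91.4679−103.9596)/(156.2500−106.2500) = -0.2498. V = [p*·91.4679 + (1−p*)·103.9596]/1.09 = 88.4996. B = V − Δ·S = 119.7290.
Check: Δ(0,0)·S0 + B(0,0) = 88.4996 = V0.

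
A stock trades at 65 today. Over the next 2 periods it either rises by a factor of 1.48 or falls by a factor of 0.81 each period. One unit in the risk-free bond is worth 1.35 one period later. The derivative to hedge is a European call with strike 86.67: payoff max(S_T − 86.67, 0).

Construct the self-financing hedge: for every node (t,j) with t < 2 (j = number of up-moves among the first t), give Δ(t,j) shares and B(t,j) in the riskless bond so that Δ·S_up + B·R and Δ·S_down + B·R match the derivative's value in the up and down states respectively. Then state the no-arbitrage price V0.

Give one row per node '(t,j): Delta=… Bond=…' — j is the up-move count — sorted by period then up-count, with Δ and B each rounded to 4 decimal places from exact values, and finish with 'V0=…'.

(0,0): Delta=0.7637 Bond=-29.7827
(1,0): Delta=0.0000 Bond=0.0000
(1,1): Delta=0.8643 Bond=-49.8860
V0=19.8551

Risk-neutral probability p* = (R−d)/(u−d) = (1.35−0.81)/(1.48−0.81) = 0.8060.
Payoff layer (t=2): V(2,0)=0.0000, V(2,1)=0.0000, V(2,2)=55.7060
Node (1,0) S=52.6500: V=(p*·0.0000+(1−p*)·0.0000)/1.35=0.0000; Δ=(0.0000−0.0000)/(77.9220−42.6465)=0.0000; B=V−Δ·S=0.0000
Node (1,1) S=96.2000: V=(p*·55.7060+(1−p*)·0.0000)/1.35=33.2573; Δ=(55.7060−0.0000)/(142.3760−77.9220)=0.8643; B=V−Δ·S=-49.8860
Node (0,0) S=65.0000: V=(p*·33.2573+(1−p*)·0.0000)/1.35=19.8551; Δ=(33.2573−0.0000)/(96.2000−52.6500)=0.7637; B=V−Δ·S=-29.7827
Check: Δ(0,0)·S0 + B(0,0) = 19.8551 = V0.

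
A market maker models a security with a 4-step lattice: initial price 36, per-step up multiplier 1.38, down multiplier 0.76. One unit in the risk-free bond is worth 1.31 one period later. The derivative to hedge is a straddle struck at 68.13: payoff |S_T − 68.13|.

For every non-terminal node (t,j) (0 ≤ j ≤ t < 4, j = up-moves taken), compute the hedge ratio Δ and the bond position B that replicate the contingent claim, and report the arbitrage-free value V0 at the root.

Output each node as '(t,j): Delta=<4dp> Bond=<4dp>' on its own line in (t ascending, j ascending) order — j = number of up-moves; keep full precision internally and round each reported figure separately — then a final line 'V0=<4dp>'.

(0,0): Delta=0.6723 Bond=-10.0028
(1,0): Delta=-0.7960 Bond=27.0669
(1,1): Delta=0.7752 Bond=-18.2163
(2,0): Delta=-1.0000 Bond=39.7005
(2,1): Delta=-0.7817 Bond=34.9176
(2,2): Delta=0.8843 Bond=-31.3446
(3,0): Delta=-1.0000 Bond=52.0076
(3,1): Delta=-1.0000 Bond=52.0076
(3,2): Delta=-0.7663 Bond=44.9446
(3,3): Delta=1.0000 Bond=-52.0076
V0=14.1989

Since d<R<u, set p* = (R−d)/(u−d) = 0.8871; price each node as the discounted p*-expectation of its children.
Payoff layer (t=4): V(4,0)=56.1196, V(4,1)=46.3217, V(4,2)=28.5307, V(4,3)=3.7740, V(4,4)=62.4326
(3,0): S=15.8031. Δ = (V_up−V_dn)/(S_up−S_dn) = (46.3217−56.1196)/(21.8083−12.0104) = -1.0000. V = [p*·46.3217 + (1−p*)·56.1196]/1.31 = 36.2045. B = V − Δ·S = 52.0076.
(3,1): S=28.6952. Δ = (V_up−V_dn)/(S_up−S_dn) = (28.5307−46.3217)/(39.5993−21.8083) = -1.0000. V = [p*·28.5307 + (1−p*)·46.3217]/1.31 = 23.3125. B = V − Δ·S = 52.0076.
(3,2): S=52.1044. Δ = (V_up−V_dn)/(S_up−S_dn) = (3.7740−28.5307)/(71.9040−39.5993) = -0.7663. V = [p*·3.7740 + (1−p*)·28.5307]/1.31 = 5.0146. B = V − Δ·S = 44.9446.
(3,3): S=94.6106. Δ = (V_up−V_dn)/(S_up−S_dn) = (62.4326−3.7740)/(130.5626−71.9040) = 1.0000. V = [p*·62.4326 + (1−p*)·3.7740]/1.31 = 42.6030. B = V − Δ·S = -52.0076.
(2,0): S=20.7936. Δ = (V_up−V_dn)/(S_up−S_dn) = (23.3125−36.2045)/(28.6952−15.8031) = -1.0000. V = [p*·23.3125 + (1−p*)·36.2045]/1.31 = 18.9069. B = V − Δ·S = 39.7005.
(2,1): S=37.7568. Δ = (V_up−V_dn)/(S_up−S_dn) = (5.0146−23.3125)/(52.1044−28.6952) = -0.7817. V = [p*·5.0146 + (1−p*)·23.3125]/1.31 = 5.4050. B = V − Δ·S = 34.9176.
(2,2): S=68.5584. Δ = (V_up−V_dn)/(S_up−S_dn) = (42.6030−5.0146)/(94.6106−52.1044) = 0.8843. V = [p*·42.6030 + (1−p*)·5.0146]/1.31 = 29.2818. B = V − Δ·S = -31.3446.
(1,0): S=27.3600. Δ = (V_up−V_dn)/(S_up−S_dn) = (5.4050−18.9069)/(37.7568−20.7936) = -0.7960. V = [p*·5.4050 + (1−p*)·18.9069]/1.31 = 5.2896. B = V − Δ·S = 27.0669.
(1,1): S=49.6800. Δ = (V_up−V_dn)/(S_up−S_dn) = (29.2818−5.4050)/(68.5584−37.7568) = 0.7752. V = [p*·29.2818 + (1−p*)·5.4050]/1.31 = 20.2947. B = V − Δ·S = -18.2163.
(0,0): S=36.0000. Δ = (V_up−V_dn)/(S_up−S_dn) = (20.2947−5.2896)/(49.6800−27.3600) = 0.6723. V = [p*·20.2947 + (1−p*)·5.2896]/1.31 = 14.1989. B = V − Δ·S = -10.0028.
Self-financing check: at every node Δ·S+B equals the discounted successor values.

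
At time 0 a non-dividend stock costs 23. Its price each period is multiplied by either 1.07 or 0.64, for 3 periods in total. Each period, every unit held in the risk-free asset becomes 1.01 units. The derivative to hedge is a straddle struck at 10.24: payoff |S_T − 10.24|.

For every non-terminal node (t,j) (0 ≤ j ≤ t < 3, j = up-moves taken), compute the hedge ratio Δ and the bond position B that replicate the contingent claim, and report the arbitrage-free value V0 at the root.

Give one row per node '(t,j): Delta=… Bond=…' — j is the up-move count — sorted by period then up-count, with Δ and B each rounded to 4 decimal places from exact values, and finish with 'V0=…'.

(0,0): Delta=0.9768 Bond=-9.3665
(1,0): Delta=0.7802 Bond=-6.5663
(1,1): Delta=0.9958 Bond=-9.9295
(2,0): Delta=-1.0000 Bond=10.1386
(2,1): Delta=0.9528 Bond=-9.3515
(2,2): Delta=1.0000 Bond=-10.1386
V0=13.0989

No-arbitrage ⇒ martingale measure with p* = (R−d)/(u−d) = 0.8605.
Terminal values V(3,·): V(3,0)=4.2107, V(3,1)=0.1597, V(3,2)=6.6129, V(3,3)=17.9360
(2,0): S=9.4208. Δ = (V_up−V_dn)/(S_up−S_dn) = (0.1597−4.2107)/(10.0803−6.0293) = -1.0000. V = [p*·0.1597 + (1−p*)·4.2107]/1.01 = 0.7178. B = V − Δ·S = 10.1386.
(2,1): S=15.7504. Δ = (V_up−V_dn)/(S_up−S_dn) = (6.6129−0.1597)/(16.8529−10.0803) = 0.9528. V = [p*·6.6129 + (1−p*)·0.1597]/1.01 = 5.6559. B = V − Δ·S = -9.3515.
(2,2): S=26.3327. Δ = (V_up−V_dn)/(S_up−S_dn) = (17.9360−6.6129)/(28.1760−16.8529) = 1.0000. V = [p*·17.9360 + (1−p*)·6.6129]/1.01 = 16.1941. B = V − Δ·S = -10.1386.
(1,0): S=14.7200. Δ = (V_up−V_dn)/(S_up−S_dn) = (5.6559−0.7178)/(15.7504−9.4208) = 0.7802. V = [p*·5.6559 + (1−p*)·0.7178]/1.01 = 4.9177. B = V − Δ·S = -6.5663.
(1,1): S=24.6100. Δ = (V_up−V_dn)/(S_up−S_dn) = (16.1941−5.6559)/(26.3327−15.7504) = 0.9958. V = [p*·16.1941 + (1−p*)·5.6559]/1.01 = 14.5779. B = V − Δ·S = -9.9295.
(0,0): S=23.0000. Δ = (V_up−V_dn)/(S_up−S_dn) = (14.5779−4.9177)/(24.6100−14.7200) = 0.9768. V = [p*·14.5779 + (1−p*)·4.9177]/1.01 = 13.0989. B = V − Δ·S = -9.3665.
The time-0 hedge costs 13.0989, which is the no-arbitrage price.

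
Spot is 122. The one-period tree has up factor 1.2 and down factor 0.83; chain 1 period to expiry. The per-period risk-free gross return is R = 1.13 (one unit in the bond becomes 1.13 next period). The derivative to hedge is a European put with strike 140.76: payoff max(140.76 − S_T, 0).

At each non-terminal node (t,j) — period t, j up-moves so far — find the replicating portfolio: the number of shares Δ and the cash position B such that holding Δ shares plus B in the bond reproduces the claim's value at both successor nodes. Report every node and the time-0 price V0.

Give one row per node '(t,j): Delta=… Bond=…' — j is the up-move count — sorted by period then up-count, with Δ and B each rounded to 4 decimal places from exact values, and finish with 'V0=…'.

The replicating-portfolio and risk-neutral prices coincide; use p* = (1.13−0.83)/(1.2−0.83) = 0.8108 for the latter.
Terminal values V(1,·): V(1,0)=39.5000, V(1,1)=0.0000
(0,0): S=122.0000. Δ = (V_up−V_dn)/(S_up−S_dn) = (0.0000−39.5000)/(146.4000−101.2600) = -0.8751. V = [p*·0.0000 + (1−p*)·39.5000]/1.13 = 6.6133. B = V − Δ·S = 113.3700.
Each (Δ,B) replicates both successor values, so the strategy is self-financing and V0 is arbitrage-free.

(0,0): Delta=-0.8751 Bond=113.3700
V0=6.6133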